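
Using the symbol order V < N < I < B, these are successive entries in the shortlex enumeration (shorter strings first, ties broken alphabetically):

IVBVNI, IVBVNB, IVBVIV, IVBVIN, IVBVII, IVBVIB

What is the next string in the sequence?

IVBVBV

Treat IVBVIB as a base-4 numeral over the given alphabet and add one, carrying through any trailing B's.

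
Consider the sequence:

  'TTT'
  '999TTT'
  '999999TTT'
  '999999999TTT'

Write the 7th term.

999999999999999999TTT

The strings grow by a fixed prefix 999 each time.
From 999999999TTT, 3 further steps: 999999999TTT → 999999999999TTT → 999999999999999TTT → (answer).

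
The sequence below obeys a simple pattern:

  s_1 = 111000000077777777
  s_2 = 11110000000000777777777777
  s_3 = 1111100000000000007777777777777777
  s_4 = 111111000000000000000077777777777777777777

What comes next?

Reading off run lengths: 1 runs 3, 4, 5, 6; 0 runs 7, 10, 13, 16; 7 runs 8, 12, 16, 20 — each is linear in n, where the shown terms are n = 2, 3, 4, 5.
For the next term, n = 6, so the run lengths are 7, 19, 24.

11111110000000000000000000777777777777777777777777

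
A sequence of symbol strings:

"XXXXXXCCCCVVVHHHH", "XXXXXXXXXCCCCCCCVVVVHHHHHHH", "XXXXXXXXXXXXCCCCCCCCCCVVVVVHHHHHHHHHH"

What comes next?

XXXXXXXXXXXXXXXCCCCCCCCCCCCCVVVVVVHHHHHHHHHHHHH

Reading off run lengths: X runs 6, 9, 12; C runs 4, 7, 10; V runs 3, 4, 5; H runs 4, 7, 10 — each is linear in n (n = 1, 2, …).
At n = 4 the blocks have lengths 15, 13, 6, 13.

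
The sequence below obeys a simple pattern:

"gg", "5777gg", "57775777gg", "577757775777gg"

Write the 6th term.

The strings grow by a fixed prefix 5777 each time.
From 577757775777gg, 2 further steps: 577757775777gg → 5777577757775777gg → (answer).

57775777577757775777gg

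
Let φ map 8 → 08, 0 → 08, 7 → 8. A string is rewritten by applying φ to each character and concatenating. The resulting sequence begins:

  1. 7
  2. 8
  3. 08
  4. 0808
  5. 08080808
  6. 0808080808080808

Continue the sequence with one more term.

Rewriting the 16 symbols of 0808080808080808 one by one yields 08 08 08 08 08 08 08 08 08 08 08 08 08 08 08 08; concatenated:

08080808080808080808080808080808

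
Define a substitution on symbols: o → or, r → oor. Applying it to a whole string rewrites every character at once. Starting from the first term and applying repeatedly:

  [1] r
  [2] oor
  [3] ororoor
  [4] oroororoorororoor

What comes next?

Rewriting the 17 symbols of oroororoorororoor one by one yields or oor or or oor or oor or or oor or oor or oor or or oor; concatenated:

oroorororoororoorororoororoororoorororoor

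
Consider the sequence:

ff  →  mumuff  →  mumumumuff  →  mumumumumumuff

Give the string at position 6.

Every step adds mumu at the front: s(k+1) = mumu·s(k).
From mumumumumumuff, 2 further steps: mumumumumumuff → mumumumumumumumuff → (answer).

mumumumumumumumumumuff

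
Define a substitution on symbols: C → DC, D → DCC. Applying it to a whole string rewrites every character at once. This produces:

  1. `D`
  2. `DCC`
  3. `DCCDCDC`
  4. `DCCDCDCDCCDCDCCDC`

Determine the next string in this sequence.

Applying the rule to each of the 17 symbols of DCCDCDCDCCDCDCCDC gives the pieces DCC DC DC DCC DC DCC DC DCC DC DC DCC DC DCC DC DC DCC DC, which concatenate to the answer.

DCCDCDCDCCDCDCCDCDCCDCDCDCCDCDCCDCDCDCCDC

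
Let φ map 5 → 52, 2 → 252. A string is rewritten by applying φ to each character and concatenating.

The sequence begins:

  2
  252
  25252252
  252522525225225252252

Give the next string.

Rewriting the 21 symbols of 252522525225225252252 one by one yields 252 52 252 52 252 252 52 252 52 252 252 52 252 252 52 252 52 252 252 52 252; concatenated:

2525225252252252522525225225252252252522525225225252252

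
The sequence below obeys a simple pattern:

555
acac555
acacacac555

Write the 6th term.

Every step adds acac at the front: s(k+1) = acac·s(k).
From acacacac555, 3 further steps: acacacac555 → acacacacacac555 → acacacacacacacac555 → (answer).

acacacacacacacacacac555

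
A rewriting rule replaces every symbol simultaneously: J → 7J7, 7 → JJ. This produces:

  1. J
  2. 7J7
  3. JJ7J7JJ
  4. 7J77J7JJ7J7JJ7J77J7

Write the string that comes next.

Replace each of the 19 characters of 7J77J7JJ7J7JJ7J77J7 in place — JJ 7J7 JJ JJ 7J7 JJ 7J7 7J7 JJ 7J7 JJ 7J7 7J7 JJ 7J7 JJ JJ 7J7 JJ — and concatenate.

JJ7J7JJJJ7J7JJ7J77J7JJ7J7JJ7J77J7JJ7J7JJJJ7J7JJ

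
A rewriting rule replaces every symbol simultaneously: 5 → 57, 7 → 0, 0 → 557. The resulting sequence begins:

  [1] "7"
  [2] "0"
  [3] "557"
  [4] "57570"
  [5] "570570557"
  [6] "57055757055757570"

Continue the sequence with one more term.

5705575757057055757570570570557

Applying the rule to each of the 17 symbols of 57055757055757570 gives the pieces 57 0 557 57 57 0 57 0 557 57 57 0 57 0 57 0 557, which concatenate to the answer.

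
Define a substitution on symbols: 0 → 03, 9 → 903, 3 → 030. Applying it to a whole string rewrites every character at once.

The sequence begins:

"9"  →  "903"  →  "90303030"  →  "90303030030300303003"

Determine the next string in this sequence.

Rewriting the 20 symbols of 90303030030300303003 one by one yields 903 03 030 03 030 03 030 03 03 030 03 030 03 03 030 03 030 03 03 030; concatenated:

9030303003030030300303030030300303030030300303030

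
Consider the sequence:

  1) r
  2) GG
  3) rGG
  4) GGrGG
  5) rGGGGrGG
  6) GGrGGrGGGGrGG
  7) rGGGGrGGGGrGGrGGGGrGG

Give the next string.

GGrGGrGGGGrGGrGGGGrGGGGrGGrGGGGrGG

From term 3 onward, concatenate the second-to-last term with the last: r·GG = rGG, GG·rGG = GGrGG, …
Continuing: GGrGGrGGGGrGG · rGGGGrGGGGrGGrGGGGrGG gives term 8.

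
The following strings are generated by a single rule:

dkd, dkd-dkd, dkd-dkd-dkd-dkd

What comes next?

Each string is two copies of the previous one joined by '-'.
One more doubling of dkd-dkd-dkd-dkd gives the answer.

dkd-dkd-dkd-dkd-dkd-dkd-dkd-dkd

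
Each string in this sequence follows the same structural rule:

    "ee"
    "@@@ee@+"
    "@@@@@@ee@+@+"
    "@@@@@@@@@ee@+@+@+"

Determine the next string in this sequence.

s(k+1) = @@@·s(k)·@+, so each term gains @@@ as a prefix and @+ as a suffix.
One more step from @@@@@@@@@ee@+@+@+ gives the answer.

@@@@@@@@@@@@ee@+@+@+@+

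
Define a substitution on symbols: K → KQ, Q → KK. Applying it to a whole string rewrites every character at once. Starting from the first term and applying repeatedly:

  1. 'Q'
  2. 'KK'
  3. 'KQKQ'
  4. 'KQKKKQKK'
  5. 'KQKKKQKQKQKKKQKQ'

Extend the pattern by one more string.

KQKKKQKQKQKKKQKKKQKKKQKQKQKKKQKK

Replace each of the 16 characters of KQKKKQKQKQKKKQKQ in place — KQ KK KQ KQ KQ KK KQ KK KQ KK KQ KQ KQ KK KQ KK — and concatenate.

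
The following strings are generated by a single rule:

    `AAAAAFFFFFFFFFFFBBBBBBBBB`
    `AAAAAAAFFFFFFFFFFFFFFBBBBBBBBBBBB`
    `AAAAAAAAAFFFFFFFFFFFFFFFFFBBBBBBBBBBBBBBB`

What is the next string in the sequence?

AAAAAAAAAAAFFFFFFFFFFFFFFFFFFFFBBBBBBBBBBBBBBBBBB

Term n consists of 2n-1 A's, followed by 3n+2 F's, followed by 3n B's, where the shown terms are n = 3, 4, 5.
Setting n = 6 gives 11, 20, 18 characters in each block.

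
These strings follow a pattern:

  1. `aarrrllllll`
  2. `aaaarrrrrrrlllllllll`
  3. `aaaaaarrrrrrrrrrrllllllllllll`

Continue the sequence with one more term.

Reading off run lengths: a runs 2, 4, 6; r runs 3, 7, 11; l runs 6, 9, 12 — each is linear in n (n = 1, 2, …).
At n = 4 the blocks have lengths 8, 15, 15.

aaaaaaaarrrrrrrrrrrrrrrlllllllllllllll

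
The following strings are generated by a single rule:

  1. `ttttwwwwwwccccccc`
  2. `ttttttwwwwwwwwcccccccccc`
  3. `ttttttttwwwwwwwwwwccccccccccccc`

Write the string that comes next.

Term n consists of 2n t's, followed by 2n+2 w's, followed by 3n+1 c's, where the shown terms are n = 2, 3, 4.
Setting n = 5 gives 10, 12, 16 characters in each block.

ttttttttttwwwwwwwwwwwwcccccccccccccccc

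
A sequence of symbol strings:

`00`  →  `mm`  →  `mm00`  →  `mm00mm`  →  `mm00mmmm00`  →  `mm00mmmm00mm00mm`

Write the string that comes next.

mm00mmmm00mm00mmmm00mmmm00

From term 3 onward, concatenate the last term with the second-to-last: mm·00 = mm00, mm00·mm = mm00mm, …
Continuing: mm00mmmm00mm00mm · mm00mmmm00 gives term 7.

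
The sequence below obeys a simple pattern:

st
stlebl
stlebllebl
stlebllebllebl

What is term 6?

The strings grow by a fixed suffix lebl each time.
From stlebllebllebl, 2 further steps: stlebllebllebl → stlebllebllebllebl → (answer).

stlebllebllebllebllebl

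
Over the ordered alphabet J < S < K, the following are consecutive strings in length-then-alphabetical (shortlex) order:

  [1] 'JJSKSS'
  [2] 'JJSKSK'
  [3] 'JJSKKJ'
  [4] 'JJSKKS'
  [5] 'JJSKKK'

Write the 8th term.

JJKJJK

Continuing the enumeration 3 steps past JJSKKK: JJSKKK → JJKJJJ → JJKJJS → (answer).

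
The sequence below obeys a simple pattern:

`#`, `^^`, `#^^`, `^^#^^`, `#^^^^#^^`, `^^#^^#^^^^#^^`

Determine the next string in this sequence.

This is a Fibonacci-style word recurrence s(k) = s(k−2)·s(k−1): e.g. #·^^ = #^^.
The next term joins #^^^^#^^ and ^^#^^#^^^^#^^.

#^^^^#^^^^#^^#^^^^#^^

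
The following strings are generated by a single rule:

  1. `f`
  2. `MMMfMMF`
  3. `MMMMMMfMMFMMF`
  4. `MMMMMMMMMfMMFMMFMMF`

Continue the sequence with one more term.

Each term wraps the previous one in MMM on the left and MMF on the right.
So the next term is MMM·MMMMMMMMMfMMFMMFMMF·MMF.

MMMMMMMMMMMMfMMFMMFMMFMMF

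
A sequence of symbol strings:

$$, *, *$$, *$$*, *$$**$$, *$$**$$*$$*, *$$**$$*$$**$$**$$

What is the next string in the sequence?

*$$**$$*$$**$$**$$*$$**$$*$$*

This is a Fibonacci-style word recurrence s(k) = s(k−1)·s(k−2): e.g. *·$$ = *$$.
The next term joins *$$**$$*$$**$$**$$ and *$$**$$*$$*.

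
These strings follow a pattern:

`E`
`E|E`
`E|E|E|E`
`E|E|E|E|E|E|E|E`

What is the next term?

Every step duplicates the string with '|' between the halves.
One more doubling of E|E|E|E|E|E|E|E gives the answer.

E|E|E|E|E|E|E|E|E|E|E|E|E|E|E|E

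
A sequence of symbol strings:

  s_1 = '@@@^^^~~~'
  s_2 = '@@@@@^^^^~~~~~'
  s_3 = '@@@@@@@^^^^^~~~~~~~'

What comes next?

@@@@@@@@@^^^^^^~~~~~~~~~

The n-th term is 2n-1 @'s then n+1 ^'s then 2n-1 ~'s, where the shown terms are n = 2, 3, 4.
For the next term, n = 5, so the run lengths are 9, 6, 9.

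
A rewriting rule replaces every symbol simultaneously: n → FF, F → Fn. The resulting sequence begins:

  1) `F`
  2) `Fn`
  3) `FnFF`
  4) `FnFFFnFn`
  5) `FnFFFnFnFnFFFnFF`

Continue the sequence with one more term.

FnFFFnFnFnFFFnFFFnFFFnFnFnFFFnFn

Replace each of the 16 characters of FnFFFnFnFnFFFnFF in place — Fn FF Fn Fn Fn FF Fn FF Fn FF Fn Fn Fn FF Fn Fn — and concatenate.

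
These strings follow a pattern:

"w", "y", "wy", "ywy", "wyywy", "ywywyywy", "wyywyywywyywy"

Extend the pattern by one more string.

Each term (from the third on) is the two preceding terms concatenated in order: term 3 = w·y = wy.
The next term joins ywywyywy and wyywyywywyywy.

ywywyywywyywyywywyywy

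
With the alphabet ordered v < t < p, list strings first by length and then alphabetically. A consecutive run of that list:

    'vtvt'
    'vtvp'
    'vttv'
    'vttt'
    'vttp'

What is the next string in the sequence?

The successor of vttp increments the rightmost position that isn't already p and resets every position after it to v.

vtpv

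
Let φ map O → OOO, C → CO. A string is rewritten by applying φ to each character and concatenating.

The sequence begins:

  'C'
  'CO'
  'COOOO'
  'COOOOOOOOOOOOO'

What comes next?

COOOOOOOOOOOOOOOOOOOOOOOOOOOOOOOOOOOOOOOO

Replace each of the 14 characters of COOOOOOOOOOOOO in place — CO OOO OOO OOO OOO OOO OOO OOO OOO OOO OOO OOO OOO OOO — and concatenate.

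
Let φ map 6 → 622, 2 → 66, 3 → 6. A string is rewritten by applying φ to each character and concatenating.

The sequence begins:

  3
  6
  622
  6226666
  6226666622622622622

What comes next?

φ(6226666622622622622) expands symbol-by-symbol to 622 66 66 622 622 622 622 622 66 66 622 66 66 622 66 66 622 66 66; joining the 19 pieces gives the next term.

62266666226226226226226666622666662266666226666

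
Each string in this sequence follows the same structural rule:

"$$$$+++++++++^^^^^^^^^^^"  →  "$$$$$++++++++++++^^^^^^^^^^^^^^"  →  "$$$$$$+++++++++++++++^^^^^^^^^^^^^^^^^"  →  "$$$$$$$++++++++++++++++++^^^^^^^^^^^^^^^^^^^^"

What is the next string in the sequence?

$$$$$$$$+++++++++++++++++++++^^^^^^^^^^^^^^^^^^^^^^^

The n-th term is n+1 $'s then 3n +'s then 3n+2 ^'s, where the shown terms are n = 3, 4, 5, 6.
For the next term, n = 7, so the run lengths are 8, 21, 23.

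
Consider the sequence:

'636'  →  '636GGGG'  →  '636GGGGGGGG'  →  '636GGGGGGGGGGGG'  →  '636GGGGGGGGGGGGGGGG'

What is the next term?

Each term is the previous one with GGGG appended.
So the next term is 636GGGGGGGGGGGGGGGG·GGGG.

636GGGGGGGGGGGGGGGGGGGG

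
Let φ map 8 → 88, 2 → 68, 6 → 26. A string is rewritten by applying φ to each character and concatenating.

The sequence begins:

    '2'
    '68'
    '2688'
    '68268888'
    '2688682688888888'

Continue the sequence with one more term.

68268888268868268888888888888888

φ(2688682688888888) expands symbol-by-symbol to 68 26 88 88 26 88 68 26 88 88 88 88 88 88 88 88; joining the 16 pieces gives the next term.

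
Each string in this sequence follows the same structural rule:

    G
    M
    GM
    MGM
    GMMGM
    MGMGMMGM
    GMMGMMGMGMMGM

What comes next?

MGMGMMGMGMMGMMGMGMMGM

Each term (from the third on) is the two preceding terms concatenated in order: term 3 = G·M = GM.
The next term joins MGMGMMGM and GMMGMMGMGMMGM.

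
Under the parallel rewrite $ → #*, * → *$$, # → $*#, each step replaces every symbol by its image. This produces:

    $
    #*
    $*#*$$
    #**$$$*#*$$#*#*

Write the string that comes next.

φ(#**$$$*#*$$#*#*) expands symbol-by-symbol to $*# *$$ *$$ #* #* #* *$$ $*# *$$ #* #* $*# *$$ $*# *$$; joining the 15 pieces gives the next term.

$*#*$$*$$#*#*#**$$$*#*$$#*#*$*#*$$$*#*$$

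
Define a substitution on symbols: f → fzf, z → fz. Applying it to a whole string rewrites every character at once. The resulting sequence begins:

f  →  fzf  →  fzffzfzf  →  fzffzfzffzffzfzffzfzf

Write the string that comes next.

Rewriting the 21 symbols of fzffzfzffzffzfzffzfzf one by one yields fzf fz fzf fzf fz fzf fz fzf fzf fz fzf fzf fz fzf fz fzf fzf fz fzf fz fzf; concatenated:

fzffzfzffzffzfzffzfzffzffzfzffzffzfzffzfzffzffzfzffzfzf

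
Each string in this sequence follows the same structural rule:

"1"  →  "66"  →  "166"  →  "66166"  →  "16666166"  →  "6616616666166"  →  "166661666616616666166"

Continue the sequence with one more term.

Each term (from the third on) is the two preceding terms concatenated in order: term 3 = 1·66 = 166.
So term 8 is 6616616666166·166661666616616666166.

6616616666166166661666616616666166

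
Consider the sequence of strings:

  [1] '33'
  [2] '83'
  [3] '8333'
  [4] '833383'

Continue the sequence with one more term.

This is a Fibonacci-style word recurrence s(k) = s(k−1)·s(k−2): e.g. 83·33 = 8333.
So term 5 is 833383·8333.

8333838333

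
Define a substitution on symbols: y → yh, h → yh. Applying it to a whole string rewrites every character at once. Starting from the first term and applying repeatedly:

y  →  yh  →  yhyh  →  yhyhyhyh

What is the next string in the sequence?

Rewriting each symbol of yhyhyhyh: y→yh, h→yh, y→yh, h→yh, y→yh, h→yh, y→yh, h→yh, which concatenates to yh yh yh yh yh yh yh yh.

yhyhyhyhyhyhyhyh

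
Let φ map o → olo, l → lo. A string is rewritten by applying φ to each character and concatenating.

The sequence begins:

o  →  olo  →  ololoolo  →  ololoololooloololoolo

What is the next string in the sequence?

Rewriting the 21 symbols of ololoololooloololoolo one by one yields olo lo olo lo olo olo lo olo lo olo olo lo olo olo lo olo lo olo olo lo olo; concatenated:

ololoololooloololoololooloololooloololoololooloololoolo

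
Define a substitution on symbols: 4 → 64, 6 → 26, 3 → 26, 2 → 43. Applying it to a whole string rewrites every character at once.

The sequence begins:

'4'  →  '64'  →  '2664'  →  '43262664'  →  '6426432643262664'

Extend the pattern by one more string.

26644326642643266426432643262664

Applying the rule to each of the 16 symbols of 6426432643262664 gives the pieces 26 64 43 26 64 26 43 26 64 26 43 26 43 26 26 64, which concatenate to the answer.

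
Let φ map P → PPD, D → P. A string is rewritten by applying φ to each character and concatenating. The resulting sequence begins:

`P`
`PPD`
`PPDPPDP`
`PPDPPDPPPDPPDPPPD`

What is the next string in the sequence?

PPDPPDPPPDPPDPPPDPPDPPDPPPDPPDPPPDPPDPPDP

Applying the rule to each of the 17 symbols of PPDPPDPPPDPPDPPPD gives the pieces PPD PPD P PPD PPD P PPD PPD PPD P PPD PPD P PPD PPD PPD P, which concatenate to the answer.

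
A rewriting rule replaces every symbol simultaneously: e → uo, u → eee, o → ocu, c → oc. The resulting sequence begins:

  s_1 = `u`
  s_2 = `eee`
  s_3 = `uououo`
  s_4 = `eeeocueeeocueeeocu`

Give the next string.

Replace each of the 18 characters of eeeocueeeocueeeocu in place — uo uo uo ocu oc eee uo uo uo ocu oc eee uo uo uo ocu oc eee — and concatenate.

uououoocuoceeeuououoocuoceeeuououoocuoceee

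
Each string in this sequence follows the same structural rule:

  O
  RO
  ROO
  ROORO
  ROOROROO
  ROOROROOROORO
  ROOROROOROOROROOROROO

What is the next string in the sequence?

Each term (from the third on) is the previous term followed by the one before it: term 3 = RO·O = ROO.
So term 8 is ROOROROOROOROROOROROO·ROOROROOROORO.

ROOROROOROOROROOROROOROOROROOROORO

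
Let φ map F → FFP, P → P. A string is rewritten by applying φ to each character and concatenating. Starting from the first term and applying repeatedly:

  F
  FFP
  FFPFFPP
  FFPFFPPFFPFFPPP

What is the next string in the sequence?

Replace each of the 15 characters of FFPFFPPFFPFFPPP in place — FFP FFP P FFP FFP P P FFP FFP P FFP FFP P P P — and concatenate.

FFPFFPPFFPFFPPPFFPFFPPFFPFFPPPP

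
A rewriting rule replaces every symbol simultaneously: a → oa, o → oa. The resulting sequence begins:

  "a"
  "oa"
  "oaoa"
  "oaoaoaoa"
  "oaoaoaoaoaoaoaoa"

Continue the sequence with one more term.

Rewriting the 16 symbols of oaoaoaoaoaoaoaoa one by one yields oa oa oa oa oa oa oa oa oa oa oa oa oa oa oa oa; concatenated:

oaoaoaoaoaoaoaoaoaoaoaoaoaoaoaoa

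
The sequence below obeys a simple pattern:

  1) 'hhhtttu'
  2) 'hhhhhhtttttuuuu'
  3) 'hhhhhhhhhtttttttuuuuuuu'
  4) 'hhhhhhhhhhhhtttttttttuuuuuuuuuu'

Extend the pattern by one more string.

hhhhhhhhhhhhhhhtttttttttttuuuuuuuuuuuuu

Term n consists of 3n h's, followed by 2n+1 t's, followed by 3n-2 u's (n = 1, 2, …).
Setting n = 5 gives 15, 11, 13 characters in each block.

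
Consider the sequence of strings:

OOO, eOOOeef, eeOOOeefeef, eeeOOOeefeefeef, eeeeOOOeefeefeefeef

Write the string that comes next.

eeeeeOOOeefeefeefeefeef

Each term wraps the previous one in e on the left and eef on the right.
One more step from eeeeOOOeefeefeefeef gives the answer.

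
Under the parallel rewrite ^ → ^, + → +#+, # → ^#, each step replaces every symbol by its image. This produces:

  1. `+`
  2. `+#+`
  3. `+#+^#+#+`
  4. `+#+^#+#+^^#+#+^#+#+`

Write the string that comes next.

+#+^#+#+^^#+#+^#+#+^^^#+#+^#+#+^^#+#+^#+#+

Applying the rule to each of the 19 symbols of +#+^#+#+^^#+#+^#+#+ gives the pieces +#+ ^# +#+ ^ ^# +#+ ^# +#+ ^ ^ ^# +#+ ^# +#+ ^ ^# +#+ ^# +#+, which concatenate to the answer.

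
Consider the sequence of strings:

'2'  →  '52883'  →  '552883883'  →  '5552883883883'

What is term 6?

555552883883883883883

Each term wraps the previous one in 5 on the left and 883 on the right.
From 5552883883883, 2 further steps: 5552883883883 → 55552883883883883 → (answer).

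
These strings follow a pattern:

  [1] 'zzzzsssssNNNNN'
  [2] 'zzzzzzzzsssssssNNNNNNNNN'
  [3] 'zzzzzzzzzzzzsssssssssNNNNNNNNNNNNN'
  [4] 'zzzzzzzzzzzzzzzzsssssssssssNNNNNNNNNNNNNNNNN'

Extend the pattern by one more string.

Reading off run lengths: z runs 4, 8, 12, 16; s runs 5, 7, 9, 11; N runs 5, 9, 13, 17 — each is linear in n (n = 1, 2, …).
At n = 5 the blocks have lengths 20, 13, 21.

zzzzzzzzzzzzzzzzzzzzsssssssssssssNNNNNNNNNNNNNNNNNNNNN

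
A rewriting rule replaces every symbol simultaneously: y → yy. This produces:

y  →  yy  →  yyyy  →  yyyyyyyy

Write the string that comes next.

Apply φ to yyyyyyyy symbol by symbol: y→yy, y→yy, y→yy, y→yy, y→yy, y→yy, y→yy, y→yy; joined: yy yy yy yy yy yy yy yy.

yyyyyyyyyyyyyyyy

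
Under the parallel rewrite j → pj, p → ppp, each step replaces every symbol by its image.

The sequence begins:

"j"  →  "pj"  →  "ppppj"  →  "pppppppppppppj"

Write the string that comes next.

φ(pppppppppppppj) expands symbol-by-symbol to ppp ppp ppp ppp ppp ppp ppp ppp ppp ppp ppp ppp ppp pj; joining the 14 pieces gives the next term.

ppppppppppppppppppppppppppppppppppppppppj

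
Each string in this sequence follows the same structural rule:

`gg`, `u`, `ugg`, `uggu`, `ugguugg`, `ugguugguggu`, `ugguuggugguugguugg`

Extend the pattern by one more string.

ugguuggugguugguuggugguugguggu

From term 3 onward, concatenate the last term with the second-to-last: u·gg = ugg, ugg·u = uggu, …
Continuing: ugguuggugguugguugg · ugguugguggu gives term 8.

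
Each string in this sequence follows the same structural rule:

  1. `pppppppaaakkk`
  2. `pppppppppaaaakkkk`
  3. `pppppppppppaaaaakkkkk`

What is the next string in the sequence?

Reading off run lengths: p runs 7, 9, 11; a runs 3, 4, 5; k runs 3, 4, 5 — each is linear in n, where the shown terms are n = 3, 4, 5.
At n = 6 the blocks have lengths 13, 6, 6.

pppppppppppppaaaaaakkkkkk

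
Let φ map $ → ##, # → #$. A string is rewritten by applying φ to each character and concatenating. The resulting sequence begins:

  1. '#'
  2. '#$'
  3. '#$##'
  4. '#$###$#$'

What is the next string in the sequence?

Expanding #$###$#$: #→#$, $→##, #→#$, #→#$, #→#$, $→##, #→#$, $→##. Concatenated: #$ ## #$ #$ #$ ## #$ ##.

#$###$#$#$###$##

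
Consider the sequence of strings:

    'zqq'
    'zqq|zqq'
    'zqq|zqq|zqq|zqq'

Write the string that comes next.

zqq|zqq|zqq|zqq|zqq|zqq|zqq|zqq

Each string is two copies of the previous one joined by '|'.
So the next term is two copies of zqq|zqq|zqq|zqq with '|' between the halves.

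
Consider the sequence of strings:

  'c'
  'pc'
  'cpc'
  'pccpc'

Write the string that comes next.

Each term (from the third on) is the two preceding terms concatenated in order: term 3 = c·pc = cpc.
The next term joins cpc and pccpc.

cpcpccpc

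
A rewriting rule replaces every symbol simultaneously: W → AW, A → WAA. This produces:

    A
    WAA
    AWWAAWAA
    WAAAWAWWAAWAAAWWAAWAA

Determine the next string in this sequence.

AWWAAWAAWAAAWWAAAWAWWAAWAAAWWAAWAAWAAAWAWWAAWAAAWWAAWAA

Replace each of the 21 characters of WAAAWAWWAAWAAAWWAAWAA in place — AW WAA WAA WAA AW WAA AW AW WAA WAA AW WAA WAA WAA AW AW WAA WAA AW WAA WAA — and concatenate.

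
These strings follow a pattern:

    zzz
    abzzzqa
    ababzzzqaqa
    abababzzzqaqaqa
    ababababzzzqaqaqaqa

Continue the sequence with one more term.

abababababzzzqaqaqaqaqa

Every step adds ab to the front and qa to the end of the previous string.
One more step from ababababzzzqaqaqaqa gives the answer.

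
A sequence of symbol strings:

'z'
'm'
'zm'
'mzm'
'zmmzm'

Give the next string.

mzmzmmzm

This is a Fibonacci-style word recurrence s(k) = s(k−2)·s(k−1): e.g. z·m = zm.
The next term joins mzm and zmmzm.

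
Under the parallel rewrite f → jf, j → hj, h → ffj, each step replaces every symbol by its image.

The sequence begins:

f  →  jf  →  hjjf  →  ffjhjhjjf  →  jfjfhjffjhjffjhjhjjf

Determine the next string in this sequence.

hjjfhjjfffjhjjfjfhjffjhjjfjfhjffjhjffjhjhjjf

Replace each of the 20 characters of jfjfhjffjhjffjhjhjjf in place — hj jf hj jf ffj hj jf jf hj ffj hj jf jf hj ffj hj ffj hj hj jf — and concatenate.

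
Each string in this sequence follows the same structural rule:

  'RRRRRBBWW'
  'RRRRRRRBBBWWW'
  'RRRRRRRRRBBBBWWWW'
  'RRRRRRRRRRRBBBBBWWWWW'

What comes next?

RRRRRRRRRRRRRBBBBBBWWWWWW

Each string has the form R^{2n+1} B^{n} W^{n}, where the shown terms are n = 2, 3, 4, 5.
At n = 6 the blocks have lengths 13, 6, 6.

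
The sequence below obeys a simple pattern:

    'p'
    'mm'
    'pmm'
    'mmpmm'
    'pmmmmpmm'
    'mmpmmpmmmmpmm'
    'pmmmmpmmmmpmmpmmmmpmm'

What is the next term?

Each term (from the third on) is the two preceding terms concatenated in order: term 3 = p·mm = pmm.
So term 8 is mmpmmpmmmmpmm·pmmmmpmmmmpmmpmmmmpmm.

mmpmmpmmmmpmmpmmmmpmmmmpmmpmmmmpmm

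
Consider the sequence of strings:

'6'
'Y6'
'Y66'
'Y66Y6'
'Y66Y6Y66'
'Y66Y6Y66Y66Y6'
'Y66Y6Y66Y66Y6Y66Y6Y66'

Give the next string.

Y66Y6Y66Y66Y6Y66Y6Y66Y66Y6Y66Y66Y6

This is a Fibonacci-style word recurrence s(k) = s(k−1)·s(k−2): e.g. Y6·6 = Y66.
So term 8 is Y66Y6Y66Y66Y6Y66Y6Y66·Y66Y6Y66Y66Y6.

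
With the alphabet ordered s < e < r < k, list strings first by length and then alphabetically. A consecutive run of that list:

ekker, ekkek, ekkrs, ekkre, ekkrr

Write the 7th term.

Advancing 2 positions from ekkrr through ekkrr → ekkrk reaches term 7.

ekkks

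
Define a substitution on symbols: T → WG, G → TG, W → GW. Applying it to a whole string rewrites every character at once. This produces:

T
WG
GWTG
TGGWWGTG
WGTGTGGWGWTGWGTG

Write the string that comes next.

GWTGWGTGWGTGTGGWTGGWWGTGGWTGWGTG

Replace each of the 16 characters of WGTGTGGWGWTGWGTG in place — GW TG WG TG WG TG TG GW TG GW WG TG GW TG WG TG — and concatenate.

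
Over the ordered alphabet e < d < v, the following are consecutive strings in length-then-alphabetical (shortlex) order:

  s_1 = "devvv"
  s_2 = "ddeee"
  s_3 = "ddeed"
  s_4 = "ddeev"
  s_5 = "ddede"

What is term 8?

ddeve

Stepping forward 3 times from ddede: ddede → ddedd → ddedv, then the target.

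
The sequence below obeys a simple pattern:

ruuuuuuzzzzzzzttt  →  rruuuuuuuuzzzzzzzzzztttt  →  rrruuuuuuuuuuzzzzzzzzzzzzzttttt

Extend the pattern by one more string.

rrrruuuuuuuuuuuuzzzzzzzzzzzzzzzztttttt

Reading off run lengths: r runs 1, 2, 3; u runs 6, 8, 10; z runs 7, 10, 13; t runs 3, 4, 5 — each is linear in n, where the shown terms are n = 2, 3, 4.
For the next term, n = 5, so the run lengths are 4, 12, 16, 6.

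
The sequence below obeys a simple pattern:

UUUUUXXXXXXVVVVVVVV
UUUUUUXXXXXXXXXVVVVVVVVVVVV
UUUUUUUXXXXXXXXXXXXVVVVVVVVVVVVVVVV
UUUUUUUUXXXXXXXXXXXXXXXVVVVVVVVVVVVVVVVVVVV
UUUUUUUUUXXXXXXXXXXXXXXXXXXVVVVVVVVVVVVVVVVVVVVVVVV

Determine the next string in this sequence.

UUUUUUUUUUXXXXXXXXXXXXXXXXXXXXXVVVVVVVVVVVVVVVVVVVVVVVVVVVV

Each string has the form U^{n+3} X^{3n} V^{4n}, where the shown terms are n = 2, 3, 4, 5, 6.
For the next term, n = 7, so the run lengths are 10, 21, 28.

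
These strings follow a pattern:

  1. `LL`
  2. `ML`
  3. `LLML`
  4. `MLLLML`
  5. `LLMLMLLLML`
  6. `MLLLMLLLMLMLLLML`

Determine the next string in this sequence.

LLMLMLLLMLMLLLMLLLMLMLLLML

This is a Fibonacci-style word recurrence s(k) = s(k−2)·s(k−1): e.g. LL·ML = LLML.
So term 7 is LLMLMLLLML·MLLLMLLLMLMLLLML.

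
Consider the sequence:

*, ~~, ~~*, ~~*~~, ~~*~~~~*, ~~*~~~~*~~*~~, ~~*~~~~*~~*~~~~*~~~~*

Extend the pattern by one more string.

~~*~~~~*~~*~~~~*~~~~*~~*~~~~*~~*~~

Each term (from the third on) is the previous term followed by the one before it: term 3 = ~~·* = ~~*.
Continuing: ~~*~~~~*~~*~~~~*~~~~* · ~~*~~~~*~~*~~ gives term 8.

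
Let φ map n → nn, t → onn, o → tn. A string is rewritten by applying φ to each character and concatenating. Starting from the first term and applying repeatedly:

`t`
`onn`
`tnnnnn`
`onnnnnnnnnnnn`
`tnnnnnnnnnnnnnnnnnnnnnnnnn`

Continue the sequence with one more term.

Rewriting the 26 symbols of tnnnnnnnnnnnnnnnnnnnnnnnnn one by one yields onn nn nn nn nn nn nn nn nn nn nn nn nn nn nn nn nn nn nn nn nn nn nn nn nn nn; concatenated:

onnnnnnnnnnnnnnnnnnnnnnnnnnnnnnnnnnnnnnnnnnnnnnnnnnnn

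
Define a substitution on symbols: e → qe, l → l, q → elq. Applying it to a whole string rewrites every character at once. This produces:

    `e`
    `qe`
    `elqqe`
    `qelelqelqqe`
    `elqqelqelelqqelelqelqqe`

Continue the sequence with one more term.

qelelqelqqelelqqelqelelqelqqelqelelqqelelqelqqe

Applying the rule to each of the 23 symbols of elqqelqelelqqelelqelqqe gives the pieces qe l elq elq qe l elq qe l qe l elq elq qe l qe l elq qe l elq elq qe, which concatenate to the answer.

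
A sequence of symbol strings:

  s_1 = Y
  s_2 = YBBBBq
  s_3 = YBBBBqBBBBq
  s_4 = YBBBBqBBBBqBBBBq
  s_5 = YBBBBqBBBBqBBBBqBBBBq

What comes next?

YBBBBqBBBBqBBBBqBBBBqBBBBq

Every step adds BBBBq to the end: s(k+1) = s(k)·BBBBq.
So the next term is YBBBBqBBBBqBBBBqBBBBq·BBBBq.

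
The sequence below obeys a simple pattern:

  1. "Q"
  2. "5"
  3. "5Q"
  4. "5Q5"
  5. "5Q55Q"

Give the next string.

5Q55Q5Q5

From term 3 onward, concatenate the last term with the second-to-last: 5·Q = 5Q, 5Q·5 = 5Q5, …
So term 6 is 5Q55Q·5Q5.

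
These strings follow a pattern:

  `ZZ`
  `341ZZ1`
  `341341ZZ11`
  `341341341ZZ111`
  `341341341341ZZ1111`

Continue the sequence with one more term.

Every step adds 341 to the front and 1 to the end of the previous string.
So the next term is 341·341341341341ZZ1111·1.

341341341341341ZZ11111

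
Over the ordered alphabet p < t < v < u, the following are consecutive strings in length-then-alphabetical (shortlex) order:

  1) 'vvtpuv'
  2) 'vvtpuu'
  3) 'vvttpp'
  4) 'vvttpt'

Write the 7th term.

Stepping forward 3 times from vvttpt: vvttpt → vvttpv → vvttpu, then the target.

vvtttp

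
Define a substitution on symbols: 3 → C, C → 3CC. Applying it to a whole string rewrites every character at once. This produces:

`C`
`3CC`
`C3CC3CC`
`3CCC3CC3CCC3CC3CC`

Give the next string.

φ(3CCC3CC3CCC3CC3CC) expands symbol-by-symbol to C 3CC 3CC 3CC C 3CC 3CC C 3CC 3CC 3CC C 3CC 3CC C 3CC 3CC; joining the 17 pieces gives the next term.

C3CC3CC3CCC3CC3CCC3CC3CC3CCC3CC3CCC3CC3CC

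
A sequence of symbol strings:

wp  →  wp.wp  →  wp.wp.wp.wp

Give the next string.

wp.wp.wp.wp.wp.wp.wp.wp

Each string is two copies of the previous one joined by '.'.
One more doubling of wp.wp.wp.wp gives the answer.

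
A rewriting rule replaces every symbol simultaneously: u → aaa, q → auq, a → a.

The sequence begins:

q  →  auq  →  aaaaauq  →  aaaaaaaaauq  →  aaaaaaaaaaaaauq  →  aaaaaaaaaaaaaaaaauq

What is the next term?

Replace each of the 19 characters of aaaaaaaaaaaaaaaaauq in place — a a a a a a a a a a a a a a a a a aaa auq — and concatenate.

aaaaaaaaaaaaaaaaaaaaauq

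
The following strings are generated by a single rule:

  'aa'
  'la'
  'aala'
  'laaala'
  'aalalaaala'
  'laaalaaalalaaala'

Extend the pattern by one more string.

This is a Fibonacci-style word recurrence s(k) = s(k−2)·s(k−1): e.g. aa·la = aala.
Continuing: aalalaaala · laaalaaalalaaala gives term 7.

aalalaaalalaaalaaalalaaala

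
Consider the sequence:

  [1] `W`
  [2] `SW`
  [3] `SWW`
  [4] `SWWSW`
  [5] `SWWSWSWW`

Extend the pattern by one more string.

This is a Fibonacci-style word recurrence s(k) = s(k−1)·s(k−2): e.g. SW·W = SWW.
So term 6 is SWWSWSWW·SWWSW.

SWWSWSWWSWWSW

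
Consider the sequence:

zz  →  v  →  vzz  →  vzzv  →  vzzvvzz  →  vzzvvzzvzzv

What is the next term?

vzzvvzzvzzvvzzvvzz

From term 3 onward, concatenate the last term with the second-to-last: v·zz = vzz, vzz·v = vzzv, …
So term 7 is vzzvvzzvzzv·vzzvvzz.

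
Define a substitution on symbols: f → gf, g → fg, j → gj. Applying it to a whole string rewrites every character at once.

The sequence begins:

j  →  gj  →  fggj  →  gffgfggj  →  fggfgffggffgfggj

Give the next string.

Replace each of the 16 characters of fggfgffggffgfggj in place — gf fg fg gf fg gf gf fg fg gf gf fg gf fg fg gj — and concatenate.

gffgfggffggfgffgfggfgffggffgfggj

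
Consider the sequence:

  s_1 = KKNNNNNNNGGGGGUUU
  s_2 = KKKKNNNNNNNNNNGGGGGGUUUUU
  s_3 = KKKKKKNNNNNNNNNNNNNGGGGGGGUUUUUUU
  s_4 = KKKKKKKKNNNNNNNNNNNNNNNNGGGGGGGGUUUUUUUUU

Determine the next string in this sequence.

Term n consists of 2n-2 K's, followed by 3n+1 N's, followed by n+3 G's, followed by 2n-1 U's, where the shown terms are n = 2, 3, 4, 5.
Setting n = 6 gives 10, 19, 9, 11 characters in each block.

KKKKKKKKKKNNNNNNNNNNNNNNNNNNNGGGGGGGGGUUUUUUUUUUU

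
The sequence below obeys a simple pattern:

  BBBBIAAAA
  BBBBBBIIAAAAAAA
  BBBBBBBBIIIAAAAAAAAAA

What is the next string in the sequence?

The n-th term is 2n+2 B's then n I's then 3n+1 A's (n = 1, 2, …).
For the next term, n = 4, so the run lengths are 10, 4, 13.

BBBBBBBBBBIIIIAAAAAAAAAAAAA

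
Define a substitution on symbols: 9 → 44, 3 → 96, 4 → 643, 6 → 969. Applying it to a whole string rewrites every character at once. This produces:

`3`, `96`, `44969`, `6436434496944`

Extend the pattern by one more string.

Rewriting the 13 symbols of 6436434496944 one by one yields 969 643 96 969 643 96 643 643 44 969 44 643 643; concatenated:

96964396969643966436434496944643643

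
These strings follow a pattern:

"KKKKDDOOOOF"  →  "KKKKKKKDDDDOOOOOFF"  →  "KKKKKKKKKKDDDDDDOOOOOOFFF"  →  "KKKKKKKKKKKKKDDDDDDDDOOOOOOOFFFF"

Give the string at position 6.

KKKKKKKKKKKKKKKKKKKDDDDDDDDDDDDOOOOOOOOOFFFFFF

The n-th term is 3n+1 K's then 2n D's then n+3 O's then n F's (n = 1, 2, …).
At n = 6 the blocks have lengths 19, 12, 9, 6.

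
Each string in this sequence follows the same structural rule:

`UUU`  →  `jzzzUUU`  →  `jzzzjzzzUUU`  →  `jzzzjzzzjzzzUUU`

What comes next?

jzzzjzzzjzzzjzzzUUU

Each term is the previous one with jzzz prepended.
One more step from jzzzjzzzjzzzUUU gives the answer.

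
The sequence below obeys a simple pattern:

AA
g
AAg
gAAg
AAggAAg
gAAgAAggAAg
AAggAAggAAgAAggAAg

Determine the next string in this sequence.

From term 3 onward, concatenate the second-to-last term with the last: AA·g = AAg, g·AAg = gAAg, …
So term 8 is gAAgAAggAAg·AAggAAggAAgAAggAAg.

gAAgAAggAAgAAggAAggAAgAAggAAg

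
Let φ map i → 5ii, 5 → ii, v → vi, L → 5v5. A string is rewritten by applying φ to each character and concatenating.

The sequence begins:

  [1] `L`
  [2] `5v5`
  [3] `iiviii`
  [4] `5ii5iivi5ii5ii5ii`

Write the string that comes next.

ii5ii5iiii5ii5iivi5iiii5ii5iiii5ii5iiii5ii5ii

Replace each of the 17 characters of 5ii5iivi5ii5ii5ii in place — ii 5ii 5ii ii 5ii 5ii vi 5ii ii 5ii 5ii ii 5ii 5ii ii 5ii 5ii — and concatenate.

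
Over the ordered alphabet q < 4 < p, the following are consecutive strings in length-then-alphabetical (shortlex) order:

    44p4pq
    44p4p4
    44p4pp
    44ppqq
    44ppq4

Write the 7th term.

44pp4q

Stepping forward 2 times from 44ppq4: 44ppq4 → 44ppqp, then the target.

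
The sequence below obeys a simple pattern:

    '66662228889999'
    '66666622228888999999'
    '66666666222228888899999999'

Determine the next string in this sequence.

66666666662222228888889999999999

Each string has the form 6^{2n+2} 2^{n+2} 8^{n+2} 9^{2n+2} (n = 1, 2, …).
Setting n = 4 gives 10, 6, 6, 10 characters in each block.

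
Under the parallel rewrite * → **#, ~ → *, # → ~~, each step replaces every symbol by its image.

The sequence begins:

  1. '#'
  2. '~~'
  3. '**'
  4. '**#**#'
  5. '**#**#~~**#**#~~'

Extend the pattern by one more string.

Replace each of the 16 characters of **#**#~~**#**#~~ in place — **# **# ~~ **# **# ~~ * * **# **# ~~ **# **# ~~ * * — and concatenate.

**#**#~~**#**#~~****#**#~~**#**#~~**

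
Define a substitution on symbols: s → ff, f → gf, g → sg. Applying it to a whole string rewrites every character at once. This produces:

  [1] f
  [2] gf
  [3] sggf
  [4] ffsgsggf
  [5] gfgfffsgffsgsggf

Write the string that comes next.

sggfsggfgfgfffsggfgfffsgffsgsggf

Applying the rule to each of the 16 symbols of gfgfffsgffsgsggf gives the pieces sg gf sg gf gf gf ff sg gf gf ff sg ff sg sg gf, which concatenate to the answer.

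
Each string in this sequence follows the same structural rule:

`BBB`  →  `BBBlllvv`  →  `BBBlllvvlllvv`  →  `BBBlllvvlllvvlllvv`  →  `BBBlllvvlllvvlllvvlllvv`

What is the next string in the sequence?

Each term is the previous one with lllvv appended.
One more step from BBBlllvvlllvvlllvvlllvv gives the answer.

BBBlllvvlllvvlllvvlllvvlllvv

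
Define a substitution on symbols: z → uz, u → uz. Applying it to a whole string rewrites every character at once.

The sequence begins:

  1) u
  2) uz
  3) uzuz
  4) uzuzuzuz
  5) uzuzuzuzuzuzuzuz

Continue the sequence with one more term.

φ(uzuzuzuzuzuzuzuz) expands symbol-by-symbol to uz uz uz uz uz uz uz uz uz uz uz uz uz uz uz uz; joining the 16 pieces gives the next term.

uzuzuzuzuzuzuzuzuzuzuzuzuzuzuzuz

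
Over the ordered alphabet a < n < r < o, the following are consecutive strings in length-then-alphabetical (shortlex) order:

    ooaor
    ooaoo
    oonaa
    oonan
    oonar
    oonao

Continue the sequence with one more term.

oonna

The successor of oonao increments the rightmost position that isn't already o and resets every position after it to a.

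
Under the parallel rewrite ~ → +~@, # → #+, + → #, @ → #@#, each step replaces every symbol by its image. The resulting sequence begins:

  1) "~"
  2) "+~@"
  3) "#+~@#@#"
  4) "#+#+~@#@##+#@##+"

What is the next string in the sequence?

#+##+#+~@#@##+#@##+#+##+#@##+#+#

Applying the rule to each of the 16 symbols of #+#+~@#@##+#@##+ gives the pieces #+ # #+ # +~@ #@# #+ #@# #+ #+ # #+ #@# #+ #+ #, which concatenate to the answer.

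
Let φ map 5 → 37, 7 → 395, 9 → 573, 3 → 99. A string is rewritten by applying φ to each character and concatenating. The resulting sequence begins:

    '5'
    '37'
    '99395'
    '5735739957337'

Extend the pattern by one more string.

Replace each of the 13 characters of 5735739957337 in place — 37 395 99 37 395 99 573 573 37 395 99 99 395 — and concatenate.

37395993739599573573373959999395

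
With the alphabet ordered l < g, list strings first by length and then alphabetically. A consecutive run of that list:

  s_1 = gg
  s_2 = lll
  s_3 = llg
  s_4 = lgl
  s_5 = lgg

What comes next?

The successor of lgg increments the rightmost position that isn't already g and resets every position after it to l.

gll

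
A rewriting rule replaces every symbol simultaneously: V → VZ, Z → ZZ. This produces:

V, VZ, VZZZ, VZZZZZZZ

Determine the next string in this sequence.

Rewriting each symbol of VZZZZZZZ: V→VZ, Z→ZZ, Z→ZZ, Z→ZZ, Z→ZZ, Z→ZZ, Z→ZZ, Z→ZZ, which concatenates to VZ ZZ ZZ ZZ ZZ ZZ ZZ ZZ.

VZZZZZZZZZZZZZZZ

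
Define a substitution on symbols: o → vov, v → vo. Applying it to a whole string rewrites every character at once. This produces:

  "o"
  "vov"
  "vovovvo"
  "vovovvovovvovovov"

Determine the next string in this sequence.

Rewriting the 17 symbols of vovovvovovvovovov one by one yields vo vov vo vov vo vo vov vo vov vo vo vov vo vov vo vov vo; concatenated:

vovovvovovvovovovvovovvovovovvovovvovovvo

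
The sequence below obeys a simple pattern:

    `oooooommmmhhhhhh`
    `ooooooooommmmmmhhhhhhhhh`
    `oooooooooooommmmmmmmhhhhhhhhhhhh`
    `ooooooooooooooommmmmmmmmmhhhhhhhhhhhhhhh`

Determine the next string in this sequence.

Term n consists of 3n o's, followed by 2n m's, followed by 3n h's, where the shown terms are n = 2, 3, 4, 5.
For the next term, n = 6, so the run lengths are 18, 12, 18.

oooooooooooooooooommmmmmmmmmmmhhhhhhhhhhhhhhhhhh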